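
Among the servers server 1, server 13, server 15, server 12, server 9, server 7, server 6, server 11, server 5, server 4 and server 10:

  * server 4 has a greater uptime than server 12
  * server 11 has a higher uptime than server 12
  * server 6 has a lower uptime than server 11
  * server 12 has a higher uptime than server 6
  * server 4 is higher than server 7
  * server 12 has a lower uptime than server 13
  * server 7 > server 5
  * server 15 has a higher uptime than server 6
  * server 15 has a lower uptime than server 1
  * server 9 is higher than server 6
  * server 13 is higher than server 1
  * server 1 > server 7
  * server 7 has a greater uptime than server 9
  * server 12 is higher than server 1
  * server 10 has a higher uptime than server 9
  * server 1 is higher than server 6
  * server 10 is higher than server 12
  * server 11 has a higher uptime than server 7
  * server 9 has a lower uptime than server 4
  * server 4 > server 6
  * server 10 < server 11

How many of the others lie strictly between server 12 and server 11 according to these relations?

1

The relations place server 12 below server 11. An element lies strictly between them when it is forced above server 12 and also forced below server 11.
Above server 12: {server 13, server 4, server 10}. Below server 11: {server 6, server 15, server 9, server 5, server 7, server 1, server 10}.
Intersection: {server 10} — 1.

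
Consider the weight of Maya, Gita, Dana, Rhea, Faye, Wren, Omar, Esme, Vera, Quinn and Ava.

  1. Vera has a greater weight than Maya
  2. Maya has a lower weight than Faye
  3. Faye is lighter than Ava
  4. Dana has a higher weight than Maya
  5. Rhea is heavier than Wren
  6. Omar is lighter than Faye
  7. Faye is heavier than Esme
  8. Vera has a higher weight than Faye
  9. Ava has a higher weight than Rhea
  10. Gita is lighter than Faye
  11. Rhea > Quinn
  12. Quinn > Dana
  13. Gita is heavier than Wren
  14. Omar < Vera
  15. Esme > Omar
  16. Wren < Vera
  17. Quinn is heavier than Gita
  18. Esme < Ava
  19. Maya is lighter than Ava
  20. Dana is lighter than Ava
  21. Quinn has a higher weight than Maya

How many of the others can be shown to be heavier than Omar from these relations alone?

From Omar the given relations immediately reach Esme, Faye, Vera.
From those, Ava — 4 in total.
No other element is forced above Omar by the given relations, so the count is 4.

4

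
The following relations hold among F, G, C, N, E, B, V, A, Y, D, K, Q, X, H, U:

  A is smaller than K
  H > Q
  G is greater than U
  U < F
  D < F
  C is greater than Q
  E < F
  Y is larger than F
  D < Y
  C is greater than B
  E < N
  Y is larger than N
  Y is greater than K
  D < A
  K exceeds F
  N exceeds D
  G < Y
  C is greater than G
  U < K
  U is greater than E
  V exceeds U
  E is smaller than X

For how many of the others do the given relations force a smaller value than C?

From C the given relations immediately reach B, Q, G.
From those, U — 4 in total.
From those, E — 5 in total.
Nothing else is reachable below C; 5 in all.

5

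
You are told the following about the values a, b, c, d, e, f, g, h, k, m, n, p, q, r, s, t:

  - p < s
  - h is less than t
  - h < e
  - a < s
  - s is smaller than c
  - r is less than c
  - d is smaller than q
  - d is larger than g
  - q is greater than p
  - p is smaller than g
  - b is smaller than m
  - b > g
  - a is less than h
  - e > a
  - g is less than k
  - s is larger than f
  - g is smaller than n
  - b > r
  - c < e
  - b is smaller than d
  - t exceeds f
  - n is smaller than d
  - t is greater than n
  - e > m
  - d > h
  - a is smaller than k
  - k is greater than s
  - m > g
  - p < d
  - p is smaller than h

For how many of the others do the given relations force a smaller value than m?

From m the given relations immediately reach g, b.
From those, p, r — 4 in total.
No other element is forced below m by the given relations, so the count is 4.

4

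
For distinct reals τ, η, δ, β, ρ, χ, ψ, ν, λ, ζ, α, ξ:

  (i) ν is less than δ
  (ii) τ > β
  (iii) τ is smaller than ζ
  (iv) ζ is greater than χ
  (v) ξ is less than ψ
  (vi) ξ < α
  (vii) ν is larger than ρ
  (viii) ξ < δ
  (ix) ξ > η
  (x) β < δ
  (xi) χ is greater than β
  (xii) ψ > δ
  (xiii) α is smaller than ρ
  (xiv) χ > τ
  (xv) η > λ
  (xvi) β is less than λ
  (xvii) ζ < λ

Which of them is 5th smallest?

Chaining the given pairs: β < τ < χ < ζ < λ < η < ξ < α < ρ < ν < δ < ψ.
The 5th smallest is λ.

λ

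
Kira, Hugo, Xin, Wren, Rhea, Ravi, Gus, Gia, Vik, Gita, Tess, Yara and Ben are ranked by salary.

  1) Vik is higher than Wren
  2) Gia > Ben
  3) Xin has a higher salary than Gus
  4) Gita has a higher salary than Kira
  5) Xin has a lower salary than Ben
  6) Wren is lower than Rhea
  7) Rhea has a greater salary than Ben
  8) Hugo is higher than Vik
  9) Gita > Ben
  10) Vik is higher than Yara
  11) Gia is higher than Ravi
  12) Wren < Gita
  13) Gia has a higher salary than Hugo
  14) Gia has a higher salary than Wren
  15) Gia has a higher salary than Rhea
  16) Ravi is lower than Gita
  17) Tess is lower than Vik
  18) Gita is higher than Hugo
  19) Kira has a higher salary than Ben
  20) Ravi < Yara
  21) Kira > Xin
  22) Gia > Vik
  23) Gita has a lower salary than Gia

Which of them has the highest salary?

Gia

Wren is not greatest since Wren < Gita; Gus is not greatest since Gus < Xin; Ravi is not greatest since Ravi < Gita; Yara is not greatest since Yara < Vik; Xin is not greatest since Xin < Ben; Tess is not greatest since Tess < Vik; Ben is not greatest since Ben < Gia; Vik is not greatest since Vik < Gia; Hugo is not greatest since Hugo < Gia; Rhea is not greatest since Rhea < Gia; Kira is not greatest since Kira < Gita; Gita is not greatest since Gita < Gia.
Only Gia has nothing above it, so Gia is the highest salary.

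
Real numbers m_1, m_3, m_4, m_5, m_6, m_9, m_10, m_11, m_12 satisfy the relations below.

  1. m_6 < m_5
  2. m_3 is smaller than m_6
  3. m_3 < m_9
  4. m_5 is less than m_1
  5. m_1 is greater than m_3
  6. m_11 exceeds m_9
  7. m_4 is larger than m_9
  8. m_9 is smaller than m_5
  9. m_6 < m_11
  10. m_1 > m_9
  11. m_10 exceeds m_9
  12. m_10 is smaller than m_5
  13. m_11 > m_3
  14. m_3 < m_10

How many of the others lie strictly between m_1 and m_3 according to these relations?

4

Chaining upward from m_3 reaches: m_9, m_4, m_10, m_6, m_11, m_5.
Chaining downward from m_1 reaches: m_9, m_10, m_6, m_5.
Strictly between m_3 and m_1 are those in both lists: m_9, m_10, m_6, m_5 — 4 elements.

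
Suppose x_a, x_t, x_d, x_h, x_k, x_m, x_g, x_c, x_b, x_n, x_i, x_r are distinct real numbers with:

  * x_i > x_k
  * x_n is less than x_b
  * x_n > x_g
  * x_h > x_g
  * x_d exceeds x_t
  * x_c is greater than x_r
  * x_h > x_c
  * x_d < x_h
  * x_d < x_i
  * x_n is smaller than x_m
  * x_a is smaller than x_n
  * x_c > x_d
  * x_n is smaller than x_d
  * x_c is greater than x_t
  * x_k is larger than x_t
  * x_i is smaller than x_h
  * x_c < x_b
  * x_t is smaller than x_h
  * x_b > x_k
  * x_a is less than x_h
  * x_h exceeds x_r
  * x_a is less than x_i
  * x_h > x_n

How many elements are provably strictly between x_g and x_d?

1

Chaining upward from x_g reaches: x_n, x_c, x_i, x_m, x_b, x_h.
Chaining downward from x_d reaches: x_t, x_a, x_n.
Strictly between x_g and x_d are those in both lists: x_n — 1 element.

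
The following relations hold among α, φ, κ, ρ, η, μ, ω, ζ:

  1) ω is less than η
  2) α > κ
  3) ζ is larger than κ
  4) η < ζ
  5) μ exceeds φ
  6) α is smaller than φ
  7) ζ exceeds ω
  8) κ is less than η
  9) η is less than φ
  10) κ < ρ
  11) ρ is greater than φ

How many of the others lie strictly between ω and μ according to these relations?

Chaining upward from ω reaches: η, φ, ρ, ζ.
Chaining downward from μ reaches: κ, α, η, φ.
Strictly between ω and μ are those in both lists: η, φ — 2 elements.

2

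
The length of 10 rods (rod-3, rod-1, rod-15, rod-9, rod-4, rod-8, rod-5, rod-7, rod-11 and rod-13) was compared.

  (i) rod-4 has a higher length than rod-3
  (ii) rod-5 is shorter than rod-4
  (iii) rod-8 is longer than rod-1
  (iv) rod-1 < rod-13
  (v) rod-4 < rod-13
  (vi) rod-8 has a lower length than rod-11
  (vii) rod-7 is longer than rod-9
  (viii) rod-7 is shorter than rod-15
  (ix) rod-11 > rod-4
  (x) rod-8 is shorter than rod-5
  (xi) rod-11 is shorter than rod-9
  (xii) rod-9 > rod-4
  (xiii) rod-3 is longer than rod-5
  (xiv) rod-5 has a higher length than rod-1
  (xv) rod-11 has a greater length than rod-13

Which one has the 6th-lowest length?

rod-13

Piecing the relations together gives one ordering: rod-1 < rod-8 < rod-5 < rod-3 < rod-4 < rod-13 < rod-11 < rod-9 < rod-7 < rod-15.
Counting 6 from the smallest end gives rod-13.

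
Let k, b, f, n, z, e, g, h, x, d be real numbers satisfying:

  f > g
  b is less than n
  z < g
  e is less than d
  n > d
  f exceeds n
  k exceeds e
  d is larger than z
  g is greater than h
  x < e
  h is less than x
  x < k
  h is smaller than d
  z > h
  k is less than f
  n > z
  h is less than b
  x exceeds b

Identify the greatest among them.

f

Chaining downward from f: directly below it, k, g, n; then h, b, x, e, z, d.
That covers every other element, and nothing is given above f, so f is the greatest.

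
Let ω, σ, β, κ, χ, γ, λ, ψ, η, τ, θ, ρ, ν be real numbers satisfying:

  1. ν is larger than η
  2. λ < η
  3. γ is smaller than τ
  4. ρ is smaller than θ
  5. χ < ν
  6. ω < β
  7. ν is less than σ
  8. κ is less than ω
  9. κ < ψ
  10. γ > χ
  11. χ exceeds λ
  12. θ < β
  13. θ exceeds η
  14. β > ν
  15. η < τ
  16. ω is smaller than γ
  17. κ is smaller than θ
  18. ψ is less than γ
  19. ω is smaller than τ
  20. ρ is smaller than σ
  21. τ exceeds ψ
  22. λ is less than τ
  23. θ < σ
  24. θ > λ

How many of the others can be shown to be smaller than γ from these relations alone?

From γ the given relations immediately reach χ, ψ, ω.
From those, λ, κ — 5 in total.
No other element is forced below γ by the given relations, so the count is 5.

5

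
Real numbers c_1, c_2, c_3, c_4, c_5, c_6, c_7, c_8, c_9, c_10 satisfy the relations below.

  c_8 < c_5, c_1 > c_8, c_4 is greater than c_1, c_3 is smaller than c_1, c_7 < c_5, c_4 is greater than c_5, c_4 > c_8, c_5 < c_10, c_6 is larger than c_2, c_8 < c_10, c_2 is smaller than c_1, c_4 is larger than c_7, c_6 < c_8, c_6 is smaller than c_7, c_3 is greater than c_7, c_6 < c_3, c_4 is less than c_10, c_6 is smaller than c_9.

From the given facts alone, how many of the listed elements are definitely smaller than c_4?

7

The elements the relations force below c_4 are c_2, c_6, c_7, c_3, c_8, c_5, c_1 — no chain reaches any other.
That is 7.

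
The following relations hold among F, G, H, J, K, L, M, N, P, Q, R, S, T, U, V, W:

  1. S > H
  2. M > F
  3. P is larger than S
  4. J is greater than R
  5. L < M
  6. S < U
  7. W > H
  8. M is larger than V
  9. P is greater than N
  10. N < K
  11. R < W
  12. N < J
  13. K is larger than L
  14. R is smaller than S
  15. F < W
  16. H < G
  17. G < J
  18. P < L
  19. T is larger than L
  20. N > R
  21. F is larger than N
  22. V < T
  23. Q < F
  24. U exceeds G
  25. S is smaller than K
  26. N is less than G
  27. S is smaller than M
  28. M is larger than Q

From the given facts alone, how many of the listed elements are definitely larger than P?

4

Directly above P: L.
One step further: M, K, T (4 so far).
Nothing else is reachable above P; 4 in all.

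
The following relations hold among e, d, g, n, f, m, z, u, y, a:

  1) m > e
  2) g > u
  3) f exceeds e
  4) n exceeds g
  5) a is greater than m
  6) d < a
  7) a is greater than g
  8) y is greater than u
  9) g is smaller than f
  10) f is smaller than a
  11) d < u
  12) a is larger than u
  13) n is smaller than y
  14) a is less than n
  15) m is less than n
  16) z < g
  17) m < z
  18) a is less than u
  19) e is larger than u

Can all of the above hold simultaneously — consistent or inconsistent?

We have a < u stated directly, yet also u < e < m < z < g < f < a by chaining the others — so u < a. Contradiction.

inconsistent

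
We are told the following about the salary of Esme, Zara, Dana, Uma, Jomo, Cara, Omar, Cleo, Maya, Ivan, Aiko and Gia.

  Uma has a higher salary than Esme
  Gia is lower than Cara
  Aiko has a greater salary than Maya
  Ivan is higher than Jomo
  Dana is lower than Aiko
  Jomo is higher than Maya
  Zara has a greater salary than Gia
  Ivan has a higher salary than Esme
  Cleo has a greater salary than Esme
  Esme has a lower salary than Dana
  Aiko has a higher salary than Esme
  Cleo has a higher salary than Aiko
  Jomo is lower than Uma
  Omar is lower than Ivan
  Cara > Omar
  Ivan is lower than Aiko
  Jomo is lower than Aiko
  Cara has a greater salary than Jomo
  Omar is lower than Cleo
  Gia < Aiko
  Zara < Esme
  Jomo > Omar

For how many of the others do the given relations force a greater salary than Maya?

6

Directly above Maya: Jomo, Aiko.
One step further: Ivan, Uma, Cleo, Cara (6 so far).
No other element is forced above Maya by the given relations, so the count is 6.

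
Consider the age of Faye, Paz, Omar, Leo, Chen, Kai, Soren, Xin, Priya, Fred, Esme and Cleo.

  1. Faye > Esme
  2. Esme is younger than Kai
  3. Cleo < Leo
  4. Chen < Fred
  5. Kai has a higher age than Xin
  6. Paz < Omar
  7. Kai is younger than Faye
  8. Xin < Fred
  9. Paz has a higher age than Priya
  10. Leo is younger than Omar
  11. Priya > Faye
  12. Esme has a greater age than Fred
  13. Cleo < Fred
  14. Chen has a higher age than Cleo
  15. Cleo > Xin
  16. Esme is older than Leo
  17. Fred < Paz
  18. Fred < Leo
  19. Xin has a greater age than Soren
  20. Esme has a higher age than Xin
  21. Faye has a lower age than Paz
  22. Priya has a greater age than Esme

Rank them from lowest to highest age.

Soren < Xin < Cleo < Chen < Fred < Leo < Esme < Kai < Faye < Priya < Paz < Omar

Nothing is placed below Soren, so it is least; from there Soren < Xin; Xin < Cleo; Cleo < Chen; Chen < Fred; Fred < Leo; Leo < Esme; Esme < Kai; Kai < Faye; Faye < Priya; Priya < Paz; Paz < Omar, each given directly.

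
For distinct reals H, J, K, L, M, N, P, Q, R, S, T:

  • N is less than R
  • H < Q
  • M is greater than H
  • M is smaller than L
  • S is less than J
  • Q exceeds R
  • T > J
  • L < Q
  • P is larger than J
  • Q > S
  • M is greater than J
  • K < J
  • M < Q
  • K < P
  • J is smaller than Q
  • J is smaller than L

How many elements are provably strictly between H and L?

Chaining upward from H reaches: M, Q.
Chaining downward from L reaches: K, S, J, M.
Strictly between H and L are those in both lists: M — 1 element.

1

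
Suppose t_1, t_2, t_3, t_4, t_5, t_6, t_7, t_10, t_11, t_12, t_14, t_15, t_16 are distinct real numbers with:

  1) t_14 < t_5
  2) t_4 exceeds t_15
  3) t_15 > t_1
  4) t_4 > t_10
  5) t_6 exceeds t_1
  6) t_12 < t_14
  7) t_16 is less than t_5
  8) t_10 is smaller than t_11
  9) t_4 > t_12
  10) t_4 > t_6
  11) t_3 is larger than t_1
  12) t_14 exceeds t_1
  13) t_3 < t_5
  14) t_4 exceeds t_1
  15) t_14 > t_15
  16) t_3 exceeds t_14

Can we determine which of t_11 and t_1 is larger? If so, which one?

Following every chain through t_1: above t_1 we get t_6, t_15, t_14, t_3, t_4, t_5.
t_11 is not reached, and no chain runs the other way from t_11 to t_1.
So the given relations leave the order of t_1 and t_11 undetermined.

undetermined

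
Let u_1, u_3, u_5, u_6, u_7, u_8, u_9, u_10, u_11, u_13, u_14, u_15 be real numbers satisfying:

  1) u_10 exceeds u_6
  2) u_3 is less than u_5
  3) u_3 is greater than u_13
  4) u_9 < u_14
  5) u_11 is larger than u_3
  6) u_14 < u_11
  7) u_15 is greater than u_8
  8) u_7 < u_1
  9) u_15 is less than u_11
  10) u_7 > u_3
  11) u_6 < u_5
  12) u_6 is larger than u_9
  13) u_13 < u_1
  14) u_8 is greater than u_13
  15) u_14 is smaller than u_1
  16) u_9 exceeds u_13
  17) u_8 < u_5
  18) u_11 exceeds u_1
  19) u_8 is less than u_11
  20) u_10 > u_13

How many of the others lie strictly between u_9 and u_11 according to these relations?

2

The relations place u_9 below u_11. An element lies strictly between them when it is forced above u_9 and also forced below u_11.
Above u_9: {u_6, u_10, u_14, u_1, u_5}. Below u_11: {u_13, u_3, u_7, u_8, u_14, u_15, u_1}.
Intersection: {u_14, u_1} — 2.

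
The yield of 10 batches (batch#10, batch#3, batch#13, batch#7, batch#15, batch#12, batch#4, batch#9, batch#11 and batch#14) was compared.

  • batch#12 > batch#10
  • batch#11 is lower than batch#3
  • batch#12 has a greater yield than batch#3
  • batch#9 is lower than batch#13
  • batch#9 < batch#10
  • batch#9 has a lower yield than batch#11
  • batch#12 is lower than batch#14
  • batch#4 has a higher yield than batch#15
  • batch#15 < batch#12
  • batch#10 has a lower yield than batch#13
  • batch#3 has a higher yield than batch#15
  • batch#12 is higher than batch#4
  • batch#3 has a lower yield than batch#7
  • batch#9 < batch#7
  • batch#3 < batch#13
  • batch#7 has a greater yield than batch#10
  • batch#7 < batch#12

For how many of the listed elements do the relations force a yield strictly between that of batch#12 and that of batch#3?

The relations place batch#3 below batch#12. An element lies strictly between them when it is forced above batch#3 and also forced below batch#12.
Above batch#3: {batch#7, batch#13, batch#14}. Below batch#12: {batch#9, batch#15, batch#11, batch#10, batch#4, batch#7}.
Intersection: {batch#7} — 1.

1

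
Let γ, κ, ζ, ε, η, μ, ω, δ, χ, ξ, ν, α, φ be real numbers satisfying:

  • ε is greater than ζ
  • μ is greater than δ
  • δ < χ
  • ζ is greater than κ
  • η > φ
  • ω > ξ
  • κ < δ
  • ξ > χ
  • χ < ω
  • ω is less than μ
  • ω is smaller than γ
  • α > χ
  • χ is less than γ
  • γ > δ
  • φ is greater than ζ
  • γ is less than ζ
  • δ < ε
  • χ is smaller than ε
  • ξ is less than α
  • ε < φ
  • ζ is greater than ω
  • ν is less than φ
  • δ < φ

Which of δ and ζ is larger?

δ < χ and χ < ξ give δ < ξ.
Then ξ < ω extends the chain to ω.
Then ω < γ extends the chain to γ.
Then γ < ζ extends the chain to ζ.
So δ < ζ; ζ is the larger of the two.

ζ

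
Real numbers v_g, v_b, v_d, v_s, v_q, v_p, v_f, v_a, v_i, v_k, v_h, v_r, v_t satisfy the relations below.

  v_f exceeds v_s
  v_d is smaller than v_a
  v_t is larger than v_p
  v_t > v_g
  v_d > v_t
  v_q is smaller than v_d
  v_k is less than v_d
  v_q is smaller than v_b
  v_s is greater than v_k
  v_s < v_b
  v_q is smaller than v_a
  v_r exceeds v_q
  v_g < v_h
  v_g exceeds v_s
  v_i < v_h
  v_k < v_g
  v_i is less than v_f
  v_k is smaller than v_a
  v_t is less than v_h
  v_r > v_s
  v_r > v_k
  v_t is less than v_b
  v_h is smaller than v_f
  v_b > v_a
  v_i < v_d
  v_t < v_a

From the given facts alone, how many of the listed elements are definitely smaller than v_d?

Directly below v_d: v_k, v_i, v_t, v_q.
One step further: v_p, v_g (6 so far).
One step further: v_s (7 so far).
No other element is forced below v_d by the given relations, so the count is 7.

7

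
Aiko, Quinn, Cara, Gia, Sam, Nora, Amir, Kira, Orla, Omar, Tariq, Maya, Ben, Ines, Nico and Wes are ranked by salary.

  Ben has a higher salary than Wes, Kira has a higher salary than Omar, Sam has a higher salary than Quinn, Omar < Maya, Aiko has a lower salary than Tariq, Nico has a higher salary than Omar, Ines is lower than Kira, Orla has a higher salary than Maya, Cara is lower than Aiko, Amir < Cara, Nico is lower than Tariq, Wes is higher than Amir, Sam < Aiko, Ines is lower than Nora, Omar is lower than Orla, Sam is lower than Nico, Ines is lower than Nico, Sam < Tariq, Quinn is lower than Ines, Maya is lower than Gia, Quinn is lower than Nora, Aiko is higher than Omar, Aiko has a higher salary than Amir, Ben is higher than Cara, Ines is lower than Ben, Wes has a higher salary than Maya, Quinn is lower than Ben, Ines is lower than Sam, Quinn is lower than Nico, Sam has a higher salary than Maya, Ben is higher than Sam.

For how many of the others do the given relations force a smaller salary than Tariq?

9

Directly below Tariq: Sam, Nico, Aiko.
One step further: Amir, Omar, Maya, Cara, Quinn, Ines (9 so far).
No other element is forced below Tariq by the given relations, so the count is 9.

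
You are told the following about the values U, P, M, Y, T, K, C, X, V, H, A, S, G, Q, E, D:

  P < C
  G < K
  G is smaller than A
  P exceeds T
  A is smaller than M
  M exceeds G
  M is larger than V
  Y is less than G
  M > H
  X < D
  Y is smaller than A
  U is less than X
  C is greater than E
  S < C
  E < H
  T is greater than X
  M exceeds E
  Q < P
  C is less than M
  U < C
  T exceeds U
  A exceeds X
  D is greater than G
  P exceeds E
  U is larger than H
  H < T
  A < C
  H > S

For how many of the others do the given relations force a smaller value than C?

11

From C the given relations immediately reach E, S, U, P, A.
From those, Y, G, H, X, Q, T — 11 in total.
Nothing else is reachable below C; 11 in all.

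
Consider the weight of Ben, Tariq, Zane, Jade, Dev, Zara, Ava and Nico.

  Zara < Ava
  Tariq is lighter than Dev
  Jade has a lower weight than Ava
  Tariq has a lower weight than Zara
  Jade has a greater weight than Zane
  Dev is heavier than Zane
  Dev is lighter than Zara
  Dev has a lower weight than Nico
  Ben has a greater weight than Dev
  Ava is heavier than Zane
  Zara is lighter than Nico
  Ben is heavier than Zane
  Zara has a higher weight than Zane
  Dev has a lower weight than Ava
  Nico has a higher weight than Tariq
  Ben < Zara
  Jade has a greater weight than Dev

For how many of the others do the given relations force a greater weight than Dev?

5

From Dev the given relations immediately reach Ben, Zara, Jade, Nico, Ava.
No other element is forced above Dev by the given relations, so the count is 5.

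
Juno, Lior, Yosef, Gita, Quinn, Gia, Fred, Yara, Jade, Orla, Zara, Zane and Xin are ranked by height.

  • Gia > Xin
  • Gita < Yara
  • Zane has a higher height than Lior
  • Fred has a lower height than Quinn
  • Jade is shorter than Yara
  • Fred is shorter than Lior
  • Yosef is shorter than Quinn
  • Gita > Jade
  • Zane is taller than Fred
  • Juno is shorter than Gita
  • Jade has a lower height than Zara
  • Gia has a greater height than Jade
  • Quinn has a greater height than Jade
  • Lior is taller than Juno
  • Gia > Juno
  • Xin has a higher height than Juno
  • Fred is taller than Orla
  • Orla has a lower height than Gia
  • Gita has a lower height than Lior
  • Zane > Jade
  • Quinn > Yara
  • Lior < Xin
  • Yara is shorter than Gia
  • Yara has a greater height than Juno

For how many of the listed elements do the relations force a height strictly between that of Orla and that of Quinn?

Chaining upward from Orla reaches: Fred, Lior, Xin, Zane, Gia.
Chaining downward from Quinn reaches: Juno, Jade, Fred, Gita, Yosef, Yara.
Strictly between Orla and Quinn are those in both lists: Fred — 1 element.

1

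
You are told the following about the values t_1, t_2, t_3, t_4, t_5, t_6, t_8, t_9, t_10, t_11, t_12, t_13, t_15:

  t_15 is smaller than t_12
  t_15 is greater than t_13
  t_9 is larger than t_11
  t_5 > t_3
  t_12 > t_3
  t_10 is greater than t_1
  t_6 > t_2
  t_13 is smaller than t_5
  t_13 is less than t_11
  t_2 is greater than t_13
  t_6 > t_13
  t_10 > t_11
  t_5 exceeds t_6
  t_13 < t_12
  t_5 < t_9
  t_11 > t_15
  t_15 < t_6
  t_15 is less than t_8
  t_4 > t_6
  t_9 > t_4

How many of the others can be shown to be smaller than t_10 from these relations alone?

4

Directly below t_10: t_1, t_11.
One step further: t_13, t_15 (4 so far).
Nothing else is reachable below t_10; 4 in all.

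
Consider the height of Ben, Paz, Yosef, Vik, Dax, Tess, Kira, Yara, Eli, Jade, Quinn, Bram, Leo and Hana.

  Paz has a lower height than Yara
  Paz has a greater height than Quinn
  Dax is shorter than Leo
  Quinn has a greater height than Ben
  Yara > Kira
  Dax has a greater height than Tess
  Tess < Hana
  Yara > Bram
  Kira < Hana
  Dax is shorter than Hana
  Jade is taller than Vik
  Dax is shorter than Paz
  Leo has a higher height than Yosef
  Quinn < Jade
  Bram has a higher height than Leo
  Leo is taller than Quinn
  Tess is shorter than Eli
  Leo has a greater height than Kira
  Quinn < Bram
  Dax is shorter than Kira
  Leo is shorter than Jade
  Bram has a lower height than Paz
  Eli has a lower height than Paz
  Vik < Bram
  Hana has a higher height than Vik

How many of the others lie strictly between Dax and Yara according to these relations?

4

Chaining upward from Dax reaches: Kira, Hana, Leo, Bram, Paz, Jade.
Chaining downward from Yara reaches: Ben, Quinn, Vik, Tess, Eli, Yosef, Kira, Leo, Bram, Paz.
Strictly between Dax and Yara are those in both lists: Kira, Leo, Bram, Paz — 4 elements.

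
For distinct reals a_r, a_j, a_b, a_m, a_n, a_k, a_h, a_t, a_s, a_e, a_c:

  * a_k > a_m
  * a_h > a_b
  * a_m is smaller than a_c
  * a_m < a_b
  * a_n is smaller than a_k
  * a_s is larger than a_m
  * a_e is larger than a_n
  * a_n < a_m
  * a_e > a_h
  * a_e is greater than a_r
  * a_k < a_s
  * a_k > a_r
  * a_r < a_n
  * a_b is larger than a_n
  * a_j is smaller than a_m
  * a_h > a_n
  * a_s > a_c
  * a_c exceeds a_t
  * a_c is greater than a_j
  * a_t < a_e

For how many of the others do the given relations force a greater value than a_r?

8

Directly above a_r: a_n, a_e, a_k.
One step further: a_m, a_b, a_h, a_s (7 so far).
One step further: a_c (8 so far).
Nothing else is reachable above a_r; 8 in all.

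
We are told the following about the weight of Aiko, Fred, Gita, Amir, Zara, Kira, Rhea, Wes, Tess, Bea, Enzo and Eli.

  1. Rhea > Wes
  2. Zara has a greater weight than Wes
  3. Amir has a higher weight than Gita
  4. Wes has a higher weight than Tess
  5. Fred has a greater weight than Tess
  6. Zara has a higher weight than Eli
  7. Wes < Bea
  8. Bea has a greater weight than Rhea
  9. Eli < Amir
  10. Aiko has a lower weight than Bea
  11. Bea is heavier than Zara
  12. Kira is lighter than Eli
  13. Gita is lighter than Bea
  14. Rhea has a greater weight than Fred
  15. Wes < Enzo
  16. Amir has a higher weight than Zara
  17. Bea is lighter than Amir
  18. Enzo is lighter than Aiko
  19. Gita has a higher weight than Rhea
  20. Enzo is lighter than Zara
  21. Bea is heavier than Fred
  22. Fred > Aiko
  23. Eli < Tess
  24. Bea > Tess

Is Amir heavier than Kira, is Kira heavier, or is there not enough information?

Amir

The relevant relations are Kira < Eli; Eli < Tess; Tess < Wes; Wes < Enzo; Enzo < Aiko; Aiko < Fred; Fred < Rhea; Rhea < Gita; Gita < Bea; Bea < Amir.
Together: Kira < Eli < Tess < Wes < Enzo < Aiko < Fred < Rhea < Gita < Bea < Amir.
So Amir is heavier.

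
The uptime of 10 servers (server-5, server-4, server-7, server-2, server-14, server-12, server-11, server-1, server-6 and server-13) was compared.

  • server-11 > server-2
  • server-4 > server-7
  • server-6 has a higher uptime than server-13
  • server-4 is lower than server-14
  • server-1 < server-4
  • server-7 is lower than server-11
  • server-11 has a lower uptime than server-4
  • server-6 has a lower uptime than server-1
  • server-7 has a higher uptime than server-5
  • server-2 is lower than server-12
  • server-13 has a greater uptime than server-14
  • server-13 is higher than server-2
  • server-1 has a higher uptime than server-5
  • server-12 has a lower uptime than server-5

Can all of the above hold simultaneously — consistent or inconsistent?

inconsistent

Chaining the given relations yields server-4 < server-14 < server-13 < server-6 < server-1, so server-4 < server-1. But one relation states server-1 < server-4. These cannot both hold.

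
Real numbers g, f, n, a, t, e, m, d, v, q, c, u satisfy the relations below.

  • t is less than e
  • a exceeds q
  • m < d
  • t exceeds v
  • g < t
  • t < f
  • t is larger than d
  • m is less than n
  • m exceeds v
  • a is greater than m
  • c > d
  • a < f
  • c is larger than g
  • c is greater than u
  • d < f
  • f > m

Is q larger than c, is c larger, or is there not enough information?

Following every chain through q: above q we get a, f.
c is not reached, and no chain runs the other way from c to q.
So the given relations leave the order of q and c undetermined.

undetermined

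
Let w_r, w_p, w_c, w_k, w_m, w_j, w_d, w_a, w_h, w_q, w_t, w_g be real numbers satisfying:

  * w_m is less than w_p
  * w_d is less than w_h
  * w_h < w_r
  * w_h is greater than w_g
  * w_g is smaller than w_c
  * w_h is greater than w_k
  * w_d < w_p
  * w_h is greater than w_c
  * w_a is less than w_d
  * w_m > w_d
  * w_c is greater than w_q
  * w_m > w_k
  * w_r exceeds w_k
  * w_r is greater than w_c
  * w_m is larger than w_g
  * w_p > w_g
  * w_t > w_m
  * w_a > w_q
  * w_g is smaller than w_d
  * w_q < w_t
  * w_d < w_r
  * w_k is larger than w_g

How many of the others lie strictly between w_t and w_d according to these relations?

Chaining upward from w_d reaches: w_m, w_h, w_p, w_r.
Chaining downward from w_t reaches: w_q, w_g, w_k, w_a, w_m.
Strictly between w_d and w_t are those in both lists: w_m — 1 element.

1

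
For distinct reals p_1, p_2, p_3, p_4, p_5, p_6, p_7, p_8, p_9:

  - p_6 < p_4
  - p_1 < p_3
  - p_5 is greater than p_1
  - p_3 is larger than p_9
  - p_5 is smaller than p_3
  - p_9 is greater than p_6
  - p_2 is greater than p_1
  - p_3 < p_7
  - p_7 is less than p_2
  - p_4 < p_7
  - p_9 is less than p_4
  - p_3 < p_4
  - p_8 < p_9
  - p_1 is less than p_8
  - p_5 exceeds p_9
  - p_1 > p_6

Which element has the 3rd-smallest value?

Chaining the given pairs: p_6 < p_1 < p_8 < p_9 < p_5 < p_3 < p_4 < p_7 < p_2.
Counting 3 from the smallest end gives p_8.

p_8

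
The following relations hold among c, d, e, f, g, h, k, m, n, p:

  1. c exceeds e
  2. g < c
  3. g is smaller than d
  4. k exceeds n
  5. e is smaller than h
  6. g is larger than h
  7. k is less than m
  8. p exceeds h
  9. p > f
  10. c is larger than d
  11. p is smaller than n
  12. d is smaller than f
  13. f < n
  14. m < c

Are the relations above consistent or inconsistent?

consistent

Every relation is compatible with e < h < g < d < f < p < n < k < m < c; the set is consistent.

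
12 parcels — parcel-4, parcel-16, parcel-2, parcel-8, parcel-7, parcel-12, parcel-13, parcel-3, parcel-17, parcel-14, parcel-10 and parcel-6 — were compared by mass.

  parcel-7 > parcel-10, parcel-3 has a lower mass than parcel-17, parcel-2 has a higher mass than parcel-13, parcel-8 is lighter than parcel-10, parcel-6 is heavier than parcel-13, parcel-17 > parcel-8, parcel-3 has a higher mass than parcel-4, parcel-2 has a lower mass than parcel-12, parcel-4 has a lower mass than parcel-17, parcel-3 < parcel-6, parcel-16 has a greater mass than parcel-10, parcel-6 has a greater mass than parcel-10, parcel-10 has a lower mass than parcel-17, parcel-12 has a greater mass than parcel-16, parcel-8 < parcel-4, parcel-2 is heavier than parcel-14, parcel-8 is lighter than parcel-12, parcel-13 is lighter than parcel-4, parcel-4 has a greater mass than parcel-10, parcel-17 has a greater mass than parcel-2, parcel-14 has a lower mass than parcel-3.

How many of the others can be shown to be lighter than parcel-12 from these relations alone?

From parcel-12 the given relations immediately reach parcel-8, parcel-2, parcel-16.
From those, parcel-13, parcel-14, parcel-10 — 6 in total.
No other element is forced below parcel-12 by the given relations, so the count is 6.

6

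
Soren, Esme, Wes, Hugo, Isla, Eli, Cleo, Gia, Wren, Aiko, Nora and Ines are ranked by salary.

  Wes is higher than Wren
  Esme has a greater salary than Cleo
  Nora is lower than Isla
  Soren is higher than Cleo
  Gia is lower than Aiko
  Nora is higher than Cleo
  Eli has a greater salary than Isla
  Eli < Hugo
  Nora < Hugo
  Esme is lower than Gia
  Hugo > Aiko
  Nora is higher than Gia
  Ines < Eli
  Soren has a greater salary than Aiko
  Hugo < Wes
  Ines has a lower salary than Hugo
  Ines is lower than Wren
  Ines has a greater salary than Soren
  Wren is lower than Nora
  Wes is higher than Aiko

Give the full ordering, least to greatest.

Nothing is placed below Cleo, so it is least; from there Cleo < Esme; Esme < Gia; Gia < Aiko; Aiko < Soren; Soren < Ines; Ines < Wren; Wren < Nora; Nora < Isla; Isla < Eli; Eli < Hugo; Hugo < Wes, each given directly.

Cleo < Esme < Gia < Aiko < Soren < Ines < Wren < Nora < Isla < Eli < Hugo < Wes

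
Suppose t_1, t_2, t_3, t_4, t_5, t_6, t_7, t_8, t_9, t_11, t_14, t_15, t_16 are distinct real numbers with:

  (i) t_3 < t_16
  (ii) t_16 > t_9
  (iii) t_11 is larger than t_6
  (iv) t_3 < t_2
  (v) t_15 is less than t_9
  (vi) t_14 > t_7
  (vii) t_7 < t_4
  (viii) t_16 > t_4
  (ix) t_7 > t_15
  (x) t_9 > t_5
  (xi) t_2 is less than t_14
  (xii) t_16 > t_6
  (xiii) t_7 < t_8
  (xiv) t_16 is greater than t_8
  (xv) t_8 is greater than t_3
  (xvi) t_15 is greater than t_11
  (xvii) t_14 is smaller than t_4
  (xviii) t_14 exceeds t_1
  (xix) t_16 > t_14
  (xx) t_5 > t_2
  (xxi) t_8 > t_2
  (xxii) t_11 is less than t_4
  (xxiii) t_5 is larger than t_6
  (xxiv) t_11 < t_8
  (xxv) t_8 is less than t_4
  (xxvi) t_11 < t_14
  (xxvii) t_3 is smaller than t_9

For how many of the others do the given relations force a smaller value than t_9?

6

From t_9 the given relations immediately reach t_3, t_15, t_5.
From those, t_6, t_11, t_2 — 6 in total.
No other element is forced below t_9 by the given relations, so the count is 6.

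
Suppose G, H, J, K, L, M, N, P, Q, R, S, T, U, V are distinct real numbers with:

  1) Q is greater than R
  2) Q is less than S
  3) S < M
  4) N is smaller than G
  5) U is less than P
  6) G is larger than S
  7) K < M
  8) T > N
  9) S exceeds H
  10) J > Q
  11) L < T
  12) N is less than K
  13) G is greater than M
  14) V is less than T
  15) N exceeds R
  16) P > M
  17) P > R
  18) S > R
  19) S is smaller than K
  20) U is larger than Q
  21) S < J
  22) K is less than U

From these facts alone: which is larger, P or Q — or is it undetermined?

Following the relations from Q: Q < S < K < U < P.
So P is larger.

P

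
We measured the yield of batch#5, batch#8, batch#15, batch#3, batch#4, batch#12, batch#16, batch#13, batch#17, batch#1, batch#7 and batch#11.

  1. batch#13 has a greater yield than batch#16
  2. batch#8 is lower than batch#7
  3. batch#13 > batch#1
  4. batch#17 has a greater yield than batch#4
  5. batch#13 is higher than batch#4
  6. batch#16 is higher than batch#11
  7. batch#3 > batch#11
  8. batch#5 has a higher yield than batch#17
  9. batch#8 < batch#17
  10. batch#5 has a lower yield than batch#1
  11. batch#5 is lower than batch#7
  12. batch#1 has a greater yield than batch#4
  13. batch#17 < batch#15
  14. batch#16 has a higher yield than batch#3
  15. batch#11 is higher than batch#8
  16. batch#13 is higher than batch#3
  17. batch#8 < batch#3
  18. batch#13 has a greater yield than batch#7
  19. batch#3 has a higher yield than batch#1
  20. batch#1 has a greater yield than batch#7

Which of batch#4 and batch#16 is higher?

The relevant relations are batch#4 < batch#17; batch#17 < batch#5; batch#5 < batch#7; batch#7 < batch#1; batch#1 < batch#3; batch#3 < batch#16.
Chaining these gives batch#4 < batch#17 < batch#5 < batch#7 < batch#1 < batch#3 < batch#16.
So batch#4 < batch#16; batch#16 is the higher of the two.

batch#16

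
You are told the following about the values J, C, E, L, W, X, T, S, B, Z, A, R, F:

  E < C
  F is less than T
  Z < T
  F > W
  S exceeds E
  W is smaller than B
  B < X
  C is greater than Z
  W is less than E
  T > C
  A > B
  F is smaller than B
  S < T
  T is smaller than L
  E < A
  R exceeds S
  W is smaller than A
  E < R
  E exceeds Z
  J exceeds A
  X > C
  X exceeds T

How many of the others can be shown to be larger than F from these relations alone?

6

The elements the relations force above F are B, A, J, T, L, X — no chain reaches any other.
That is 6.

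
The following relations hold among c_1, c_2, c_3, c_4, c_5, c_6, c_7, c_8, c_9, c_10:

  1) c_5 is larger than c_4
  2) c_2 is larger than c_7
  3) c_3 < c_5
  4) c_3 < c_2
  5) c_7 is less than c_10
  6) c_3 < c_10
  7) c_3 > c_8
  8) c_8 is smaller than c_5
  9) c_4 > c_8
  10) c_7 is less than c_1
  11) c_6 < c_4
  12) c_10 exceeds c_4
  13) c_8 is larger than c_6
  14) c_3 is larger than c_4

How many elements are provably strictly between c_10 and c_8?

Chaining upward from c_8 reaches: c_4, c_3, c_2, c_5.
Chaining downward from c_10 reaches: c_7, c_6, c_4, c_3.
Strictly between c_8 and c_10 are those in both lists: c_4, c_3 — 2 elements.

2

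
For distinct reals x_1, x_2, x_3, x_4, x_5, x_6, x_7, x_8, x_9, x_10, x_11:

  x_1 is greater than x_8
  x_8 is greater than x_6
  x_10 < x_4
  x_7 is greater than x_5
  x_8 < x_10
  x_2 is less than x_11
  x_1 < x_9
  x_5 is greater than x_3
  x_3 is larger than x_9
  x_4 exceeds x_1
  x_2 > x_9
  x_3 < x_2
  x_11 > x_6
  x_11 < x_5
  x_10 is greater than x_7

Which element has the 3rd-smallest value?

x_1

Piecing the relations together gives one ordering: x_6 < x_8 < x_1 < x_9 < x_3 < x_2 < x_11 < x_5 < x_7 < x_10 < x_4.
The 3rd smallest is x_1.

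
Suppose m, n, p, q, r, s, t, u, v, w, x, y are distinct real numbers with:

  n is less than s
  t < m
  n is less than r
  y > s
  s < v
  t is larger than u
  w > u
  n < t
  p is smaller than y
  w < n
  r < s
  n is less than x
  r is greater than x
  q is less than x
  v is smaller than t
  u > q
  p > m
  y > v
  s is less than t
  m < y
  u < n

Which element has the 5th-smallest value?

x

The consecutive relations fix a unique order: q < u < w < n < x < r < s < v < t < m < p < y.
The 5th smallest is x.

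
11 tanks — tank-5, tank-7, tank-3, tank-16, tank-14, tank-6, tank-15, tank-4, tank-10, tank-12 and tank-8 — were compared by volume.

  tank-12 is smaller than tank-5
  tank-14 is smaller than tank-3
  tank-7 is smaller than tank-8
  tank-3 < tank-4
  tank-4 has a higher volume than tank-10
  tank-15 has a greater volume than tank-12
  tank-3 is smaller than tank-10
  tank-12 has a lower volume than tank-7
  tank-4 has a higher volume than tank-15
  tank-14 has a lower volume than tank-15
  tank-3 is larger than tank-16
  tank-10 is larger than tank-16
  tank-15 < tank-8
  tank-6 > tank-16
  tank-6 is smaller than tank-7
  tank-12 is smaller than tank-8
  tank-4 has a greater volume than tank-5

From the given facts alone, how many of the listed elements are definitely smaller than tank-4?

7

Directly below tank-4: tank-3, tank-5, tank-15, tank-10.
One step further: tank-16, tank-12, tank-14 (7 so far).
No other element is forced below tank-4 by the given relations, so the count is 7.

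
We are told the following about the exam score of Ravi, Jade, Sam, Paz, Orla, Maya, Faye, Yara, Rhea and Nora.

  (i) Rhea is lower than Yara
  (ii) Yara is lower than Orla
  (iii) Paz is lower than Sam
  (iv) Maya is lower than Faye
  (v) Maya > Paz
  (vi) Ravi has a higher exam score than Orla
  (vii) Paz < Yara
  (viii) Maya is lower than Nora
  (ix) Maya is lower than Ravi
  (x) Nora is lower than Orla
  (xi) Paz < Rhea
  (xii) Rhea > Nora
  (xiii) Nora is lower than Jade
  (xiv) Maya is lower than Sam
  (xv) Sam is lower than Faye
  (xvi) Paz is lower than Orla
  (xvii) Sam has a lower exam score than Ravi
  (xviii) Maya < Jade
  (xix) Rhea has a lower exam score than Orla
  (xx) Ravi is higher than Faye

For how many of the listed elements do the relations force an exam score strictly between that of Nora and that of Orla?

2

The relations place Nora below Orla. An element lies strictly between them when it is forced above Nora and also forced below Orla.
Above Nora: {Rhea, Yara, Jade, Ravi}. Below Orla: {Paz, Maya, Rhea, Yara}.
Intersection: {Rhea, Yara} — 2.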